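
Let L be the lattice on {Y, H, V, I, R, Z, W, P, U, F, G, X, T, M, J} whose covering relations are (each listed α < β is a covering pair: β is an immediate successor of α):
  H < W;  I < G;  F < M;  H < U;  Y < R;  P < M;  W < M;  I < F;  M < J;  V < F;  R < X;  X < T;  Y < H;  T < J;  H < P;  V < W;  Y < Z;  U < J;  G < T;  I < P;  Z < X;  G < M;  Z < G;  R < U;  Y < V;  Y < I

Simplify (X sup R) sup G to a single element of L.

T

X ∨ R = X
X ∨ G = T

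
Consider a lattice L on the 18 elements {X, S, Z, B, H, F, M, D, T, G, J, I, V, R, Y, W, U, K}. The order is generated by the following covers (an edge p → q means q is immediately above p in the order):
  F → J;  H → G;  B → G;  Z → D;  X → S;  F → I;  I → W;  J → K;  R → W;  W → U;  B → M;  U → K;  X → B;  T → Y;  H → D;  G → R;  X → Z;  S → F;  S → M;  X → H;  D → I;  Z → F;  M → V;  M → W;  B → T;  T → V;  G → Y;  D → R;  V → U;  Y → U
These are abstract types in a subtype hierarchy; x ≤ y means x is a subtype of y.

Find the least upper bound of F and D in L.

I

Common upper bounds of {F, D}: I, K, U, W.
The least among these is I.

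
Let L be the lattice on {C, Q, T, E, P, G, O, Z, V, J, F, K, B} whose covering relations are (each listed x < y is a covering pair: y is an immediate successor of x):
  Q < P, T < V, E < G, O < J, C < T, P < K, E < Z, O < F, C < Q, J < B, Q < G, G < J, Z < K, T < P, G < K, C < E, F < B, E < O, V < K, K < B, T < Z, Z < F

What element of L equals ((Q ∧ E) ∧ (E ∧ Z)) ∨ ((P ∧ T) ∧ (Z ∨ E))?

T

Q ∧ E = C
E ∧ Z = E
C ∧ E = C
P ∧ T = T
Z ∨ E = Z
T ∧ Z = T
C ∨ T = T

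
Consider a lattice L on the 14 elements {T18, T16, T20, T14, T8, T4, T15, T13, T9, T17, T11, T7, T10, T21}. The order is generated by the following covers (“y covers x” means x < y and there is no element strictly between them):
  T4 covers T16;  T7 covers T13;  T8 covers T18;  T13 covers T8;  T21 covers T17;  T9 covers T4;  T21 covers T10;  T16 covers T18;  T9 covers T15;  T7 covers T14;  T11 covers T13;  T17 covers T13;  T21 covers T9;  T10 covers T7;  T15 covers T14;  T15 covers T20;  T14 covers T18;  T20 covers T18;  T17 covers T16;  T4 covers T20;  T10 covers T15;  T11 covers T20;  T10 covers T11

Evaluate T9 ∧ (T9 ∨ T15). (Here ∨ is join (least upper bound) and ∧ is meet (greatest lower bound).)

T9 ∨ T15 = T9
T9 ∧ T9 = T9

T9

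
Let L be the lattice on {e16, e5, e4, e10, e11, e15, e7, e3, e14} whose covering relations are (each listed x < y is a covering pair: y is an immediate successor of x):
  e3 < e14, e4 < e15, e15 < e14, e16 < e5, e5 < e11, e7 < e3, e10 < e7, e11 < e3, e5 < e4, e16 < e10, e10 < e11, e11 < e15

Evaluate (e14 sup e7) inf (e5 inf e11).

e5

e14 ∨ e7 = e14
e5 ∧ e11 = e5
e14 ∧ e5 = e5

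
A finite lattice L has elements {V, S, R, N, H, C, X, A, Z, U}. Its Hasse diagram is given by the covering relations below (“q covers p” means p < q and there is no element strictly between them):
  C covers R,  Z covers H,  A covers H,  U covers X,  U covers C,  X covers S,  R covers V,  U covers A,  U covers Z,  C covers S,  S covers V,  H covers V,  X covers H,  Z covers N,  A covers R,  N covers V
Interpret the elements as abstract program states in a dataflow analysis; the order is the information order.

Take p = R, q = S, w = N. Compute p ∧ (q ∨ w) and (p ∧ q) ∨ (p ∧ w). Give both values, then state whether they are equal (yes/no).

q ∨ w = U, so p ∧ (q ∨ w) = R ∧ U = R.
p ∧ q = V and p ∧ w = V, so (p ∧ q) ∨ (p ∧ w) = V ∨ V = V.
Equal: no.

R; V; no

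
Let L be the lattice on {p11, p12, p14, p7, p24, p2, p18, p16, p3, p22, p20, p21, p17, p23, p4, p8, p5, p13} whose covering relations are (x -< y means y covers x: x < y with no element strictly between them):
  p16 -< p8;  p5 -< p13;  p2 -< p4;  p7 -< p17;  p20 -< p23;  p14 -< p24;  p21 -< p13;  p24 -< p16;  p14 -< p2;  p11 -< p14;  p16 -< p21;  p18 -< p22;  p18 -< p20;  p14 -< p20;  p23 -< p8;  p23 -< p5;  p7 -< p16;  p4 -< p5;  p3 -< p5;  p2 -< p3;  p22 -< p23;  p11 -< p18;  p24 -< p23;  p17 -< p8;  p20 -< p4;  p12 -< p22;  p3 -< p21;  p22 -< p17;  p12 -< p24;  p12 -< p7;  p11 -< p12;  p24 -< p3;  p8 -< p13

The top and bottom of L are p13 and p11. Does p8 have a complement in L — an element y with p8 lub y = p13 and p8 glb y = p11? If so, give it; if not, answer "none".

none

For every candidate y, either p8 ∨ y ≠ p13 or p8 ∧ y ≠ p11; no complement exists.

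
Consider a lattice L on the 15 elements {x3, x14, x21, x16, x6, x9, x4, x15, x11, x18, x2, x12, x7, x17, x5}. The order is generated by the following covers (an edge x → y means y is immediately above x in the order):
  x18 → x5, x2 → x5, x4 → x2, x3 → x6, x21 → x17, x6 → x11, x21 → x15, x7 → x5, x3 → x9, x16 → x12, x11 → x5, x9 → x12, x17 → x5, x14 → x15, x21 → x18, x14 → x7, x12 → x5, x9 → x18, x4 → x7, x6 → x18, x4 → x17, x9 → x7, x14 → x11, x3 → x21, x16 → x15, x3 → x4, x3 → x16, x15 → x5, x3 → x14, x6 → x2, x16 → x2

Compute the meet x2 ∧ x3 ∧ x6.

x3

Common lower bounds of {x2, x3, x6}: x3.
The greatest among these is x3.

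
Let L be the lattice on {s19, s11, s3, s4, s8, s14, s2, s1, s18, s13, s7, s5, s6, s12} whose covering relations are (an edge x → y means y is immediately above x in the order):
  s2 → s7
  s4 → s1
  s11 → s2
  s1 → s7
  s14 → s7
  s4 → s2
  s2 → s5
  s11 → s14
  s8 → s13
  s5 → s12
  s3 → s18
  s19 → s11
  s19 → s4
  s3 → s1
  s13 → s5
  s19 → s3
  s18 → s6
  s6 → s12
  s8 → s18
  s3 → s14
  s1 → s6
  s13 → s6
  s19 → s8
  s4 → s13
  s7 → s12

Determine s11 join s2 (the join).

Common upper bounds of {s11, s2}: s12, s2, s5, s7.
The least among these is s2.

s2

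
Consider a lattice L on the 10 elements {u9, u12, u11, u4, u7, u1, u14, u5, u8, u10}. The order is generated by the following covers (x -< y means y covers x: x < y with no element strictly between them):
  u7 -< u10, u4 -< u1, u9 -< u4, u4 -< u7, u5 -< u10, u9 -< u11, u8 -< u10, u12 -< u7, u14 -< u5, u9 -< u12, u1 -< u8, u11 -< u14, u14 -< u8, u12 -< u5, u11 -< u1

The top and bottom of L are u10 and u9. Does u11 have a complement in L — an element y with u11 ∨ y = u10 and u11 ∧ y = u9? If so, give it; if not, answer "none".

Need y with u11 ∨ y = u10 and u11 ∧ y = u9.
Checking each element gives: u7.

u7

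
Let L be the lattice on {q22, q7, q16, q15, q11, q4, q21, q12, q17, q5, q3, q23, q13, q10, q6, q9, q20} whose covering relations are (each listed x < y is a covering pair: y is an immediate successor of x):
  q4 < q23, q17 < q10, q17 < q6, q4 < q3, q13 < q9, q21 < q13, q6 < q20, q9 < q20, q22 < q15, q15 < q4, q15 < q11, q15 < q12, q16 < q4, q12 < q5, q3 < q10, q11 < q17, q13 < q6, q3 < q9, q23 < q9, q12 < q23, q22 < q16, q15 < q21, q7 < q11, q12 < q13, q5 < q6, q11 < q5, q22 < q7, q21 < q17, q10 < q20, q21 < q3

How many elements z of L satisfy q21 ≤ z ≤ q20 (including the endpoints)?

The interval [q21, q20] = {q10, q13, q17, q20, q21, q3, q6, q9}, which has 8 elements.

8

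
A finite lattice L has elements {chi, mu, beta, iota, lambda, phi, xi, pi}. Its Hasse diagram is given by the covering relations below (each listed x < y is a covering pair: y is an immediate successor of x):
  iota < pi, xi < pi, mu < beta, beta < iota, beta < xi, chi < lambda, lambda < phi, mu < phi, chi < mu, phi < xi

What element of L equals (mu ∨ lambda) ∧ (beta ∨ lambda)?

mu ∨ lambda = phi
beta ∨ lambda = xi
phi ∧ xi = phi

phi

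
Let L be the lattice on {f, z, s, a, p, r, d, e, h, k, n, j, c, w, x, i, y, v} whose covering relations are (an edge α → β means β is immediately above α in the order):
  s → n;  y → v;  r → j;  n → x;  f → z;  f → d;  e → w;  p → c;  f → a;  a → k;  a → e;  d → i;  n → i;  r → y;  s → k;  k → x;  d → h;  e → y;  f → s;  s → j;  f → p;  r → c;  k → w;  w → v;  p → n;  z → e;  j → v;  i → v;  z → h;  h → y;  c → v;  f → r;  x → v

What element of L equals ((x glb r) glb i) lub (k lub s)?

x ∧ r = f
f ∧ i = f
k ∨ s = k
f ∨ k = k

k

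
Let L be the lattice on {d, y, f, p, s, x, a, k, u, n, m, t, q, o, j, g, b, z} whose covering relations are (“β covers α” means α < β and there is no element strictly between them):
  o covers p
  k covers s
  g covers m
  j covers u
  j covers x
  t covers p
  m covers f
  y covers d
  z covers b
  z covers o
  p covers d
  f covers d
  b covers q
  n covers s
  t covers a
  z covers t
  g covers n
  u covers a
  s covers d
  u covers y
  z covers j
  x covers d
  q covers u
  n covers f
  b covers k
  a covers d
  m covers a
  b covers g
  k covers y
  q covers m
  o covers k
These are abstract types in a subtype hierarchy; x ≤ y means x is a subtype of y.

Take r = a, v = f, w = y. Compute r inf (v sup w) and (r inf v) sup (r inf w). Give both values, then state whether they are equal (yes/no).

a; d; no

v sup w = q, so r inf (v sup w) = a inf q = a.
r inf v = d and r inf w = d, so (r inf v) sup (r inf w) = d sup d = d.
Equal: no.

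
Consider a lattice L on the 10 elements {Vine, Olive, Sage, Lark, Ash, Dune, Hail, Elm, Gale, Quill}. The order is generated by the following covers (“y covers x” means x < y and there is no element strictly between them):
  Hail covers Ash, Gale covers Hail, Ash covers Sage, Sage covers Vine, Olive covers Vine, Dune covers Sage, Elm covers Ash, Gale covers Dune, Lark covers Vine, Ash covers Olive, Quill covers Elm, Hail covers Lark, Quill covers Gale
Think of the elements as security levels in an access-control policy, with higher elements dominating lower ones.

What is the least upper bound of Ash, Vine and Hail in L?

Common upper bounds of {Ash, Vine, Hail}: Gale, Hail, Quill.
The least among these is Hail.

Hail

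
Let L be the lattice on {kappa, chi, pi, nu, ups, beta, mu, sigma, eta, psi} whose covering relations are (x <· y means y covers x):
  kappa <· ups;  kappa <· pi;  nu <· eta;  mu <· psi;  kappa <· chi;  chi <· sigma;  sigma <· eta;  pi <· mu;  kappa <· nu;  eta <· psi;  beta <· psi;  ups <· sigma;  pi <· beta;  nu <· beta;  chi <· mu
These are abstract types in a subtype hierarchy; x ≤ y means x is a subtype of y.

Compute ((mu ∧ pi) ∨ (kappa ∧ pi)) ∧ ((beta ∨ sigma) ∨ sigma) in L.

pi

mu ∧ pi = pi
kappa ∧ pi = kappa
pi ∨ kappa = pi
beta ∨ sigma = psi
psi ∨ sigma = psi
pi ∧ psi = pi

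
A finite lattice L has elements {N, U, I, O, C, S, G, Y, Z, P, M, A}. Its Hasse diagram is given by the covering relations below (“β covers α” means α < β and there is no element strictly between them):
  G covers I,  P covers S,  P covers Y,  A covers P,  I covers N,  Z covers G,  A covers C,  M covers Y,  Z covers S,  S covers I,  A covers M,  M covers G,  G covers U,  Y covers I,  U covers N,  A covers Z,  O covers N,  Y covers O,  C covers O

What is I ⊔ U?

G

Common upper bounds of {I, U}: A, G, M, Z.
The least among these is G.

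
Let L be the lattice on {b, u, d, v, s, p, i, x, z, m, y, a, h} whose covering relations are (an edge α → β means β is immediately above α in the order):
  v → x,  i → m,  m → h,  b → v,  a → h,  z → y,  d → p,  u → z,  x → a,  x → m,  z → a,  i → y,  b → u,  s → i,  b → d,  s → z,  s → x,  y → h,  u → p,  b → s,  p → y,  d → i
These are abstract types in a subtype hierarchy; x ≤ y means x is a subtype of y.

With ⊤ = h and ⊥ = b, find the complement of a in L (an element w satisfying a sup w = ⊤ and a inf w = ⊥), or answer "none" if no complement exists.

Need w with a ∨ w = h and a ∧ w = b.
Checking each element gives: d.

d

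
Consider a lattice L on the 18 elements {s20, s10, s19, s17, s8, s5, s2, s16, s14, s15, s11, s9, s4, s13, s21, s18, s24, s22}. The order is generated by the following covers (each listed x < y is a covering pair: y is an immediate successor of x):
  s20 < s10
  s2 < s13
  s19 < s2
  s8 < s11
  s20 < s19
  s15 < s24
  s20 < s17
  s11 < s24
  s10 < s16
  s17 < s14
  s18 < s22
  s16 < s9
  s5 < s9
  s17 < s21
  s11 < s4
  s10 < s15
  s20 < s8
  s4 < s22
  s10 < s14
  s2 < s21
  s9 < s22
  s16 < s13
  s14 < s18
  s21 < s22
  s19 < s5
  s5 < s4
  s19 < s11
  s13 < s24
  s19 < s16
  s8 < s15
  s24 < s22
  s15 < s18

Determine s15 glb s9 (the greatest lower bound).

Common lower bounds of {s15, s9}: s10, s20.
The greatest among these is s10.

s10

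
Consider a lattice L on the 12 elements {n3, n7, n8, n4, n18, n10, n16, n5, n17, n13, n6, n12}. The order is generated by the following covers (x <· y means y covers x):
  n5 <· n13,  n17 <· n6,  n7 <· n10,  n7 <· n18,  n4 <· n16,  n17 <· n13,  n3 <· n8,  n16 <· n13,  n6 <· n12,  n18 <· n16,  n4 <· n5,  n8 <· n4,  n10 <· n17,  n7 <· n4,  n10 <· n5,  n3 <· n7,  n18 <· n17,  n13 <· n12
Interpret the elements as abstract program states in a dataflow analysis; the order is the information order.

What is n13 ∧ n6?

n17

Common lower bounds of {n13, n6}: n10, n17, n18, n3, n7.
The greatest among these is n17.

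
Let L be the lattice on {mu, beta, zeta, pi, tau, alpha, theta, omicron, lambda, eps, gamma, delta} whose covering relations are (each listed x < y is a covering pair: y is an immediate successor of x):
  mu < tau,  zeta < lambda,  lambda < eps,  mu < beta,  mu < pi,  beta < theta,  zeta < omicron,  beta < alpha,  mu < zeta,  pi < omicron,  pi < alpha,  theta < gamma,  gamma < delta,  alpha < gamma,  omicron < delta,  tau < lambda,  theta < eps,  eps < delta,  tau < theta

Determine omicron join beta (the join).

delta

Common upper bounds of {omicron, beta}: delta.
The least among these is delta.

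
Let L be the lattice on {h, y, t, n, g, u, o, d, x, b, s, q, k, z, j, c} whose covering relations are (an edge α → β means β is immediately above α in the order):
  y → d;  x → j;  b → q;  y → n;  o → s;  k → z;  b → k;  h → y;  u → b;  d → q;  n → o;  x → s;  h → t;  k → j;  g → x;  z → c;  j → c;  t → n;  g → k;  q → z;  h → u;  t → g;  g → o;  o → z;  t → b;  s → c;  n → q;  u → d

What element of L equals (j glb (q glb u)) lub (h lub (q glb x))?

q ∧ u = u
j ∧ u = u
q ∧ x = t
h ∨ t = t
u ∨ t = b

b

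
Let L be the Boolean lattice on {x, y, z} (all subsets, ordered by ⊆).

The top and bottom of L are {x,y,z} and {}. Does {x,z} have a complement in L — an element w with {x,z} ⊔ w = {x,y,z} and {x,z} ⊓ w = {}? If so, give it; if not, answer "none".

Need w with {x,z} ∨ w = {x,y,z} and {x,z} ∧ w = {}.
Checking each element gives: {y}.

{y}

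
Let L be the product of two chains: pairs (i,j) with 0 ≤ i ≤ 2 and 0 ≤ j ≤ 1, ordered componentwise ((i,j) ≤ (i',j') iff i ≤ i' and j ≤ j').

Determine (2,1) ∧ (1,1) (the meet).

Common lower bounds of {(2,1), (1,1)}: (0,0), (0,1), (1,0), (1,1).
The greatest among these is (1,1).

(1,1)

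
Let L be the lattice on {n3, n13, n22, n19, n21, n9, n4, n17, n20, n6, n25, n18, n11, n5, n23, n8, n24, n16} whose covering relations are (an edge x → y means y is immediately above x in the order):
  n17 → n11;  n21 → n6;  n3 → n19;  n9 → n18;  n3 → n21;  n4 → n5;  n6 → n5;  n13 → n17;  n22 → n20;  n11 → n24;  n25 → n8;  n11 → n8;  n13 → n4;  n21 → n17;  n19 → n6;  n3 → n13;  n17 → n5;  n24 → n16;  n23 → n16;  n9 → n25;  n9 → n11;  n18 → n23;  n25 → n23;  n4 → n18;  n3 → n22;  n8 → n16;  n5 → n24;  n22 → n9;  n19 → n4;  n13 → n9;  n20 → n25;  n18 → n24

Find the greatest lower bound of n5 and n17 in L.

Common lower bounds of {n5, n17}: n13, n17, n21, n3.
The greatest among these is n17.

n17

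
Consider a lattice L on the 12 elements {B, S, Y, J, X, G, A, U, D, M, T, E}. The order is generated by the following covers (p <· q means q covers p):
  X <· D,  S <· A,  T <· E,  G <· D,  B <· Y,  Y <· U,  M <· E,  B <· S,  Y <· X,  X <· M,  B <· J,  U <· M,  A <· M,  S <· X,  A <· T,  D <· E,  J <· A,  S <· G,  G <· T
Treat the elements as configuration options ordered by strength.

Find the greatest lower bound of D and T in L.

Common lower bounds of {D, T}: B, G, S.
The greatest among these is G.

G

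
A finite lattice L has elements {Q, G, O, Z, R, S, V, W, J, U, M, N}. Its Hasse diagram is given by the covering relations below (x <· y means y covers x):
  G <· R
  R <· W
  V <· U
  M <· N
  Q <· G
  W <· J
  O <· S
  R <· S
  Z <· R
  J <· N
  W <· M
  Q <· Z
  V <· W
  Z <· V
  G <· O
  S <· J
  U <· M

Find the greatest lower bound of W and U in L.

V

Common lower bounds of {W, U}: Q, V, Z.
The greatest among these is V.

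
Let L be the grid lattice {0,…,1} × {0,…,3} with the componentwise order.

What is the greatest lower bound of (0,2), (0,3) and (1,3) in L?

In a product of chains, the meet is componentwise min, giving (0,2).

(0,2)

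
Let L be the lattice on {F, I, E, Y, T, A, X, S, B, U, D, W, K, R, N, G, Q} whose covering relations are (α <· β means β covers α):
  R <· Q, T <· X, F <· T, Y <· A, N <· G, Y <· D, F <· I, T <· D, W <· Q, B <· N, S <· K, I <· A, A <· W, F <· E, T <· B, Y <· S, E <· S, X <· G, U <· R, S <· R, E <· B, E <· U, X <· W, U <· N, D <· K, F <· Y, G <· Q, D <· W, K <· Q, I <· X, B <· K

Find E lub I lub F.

G

Common upper bounds of {E, I, F}: G, Q.
The least among these is G.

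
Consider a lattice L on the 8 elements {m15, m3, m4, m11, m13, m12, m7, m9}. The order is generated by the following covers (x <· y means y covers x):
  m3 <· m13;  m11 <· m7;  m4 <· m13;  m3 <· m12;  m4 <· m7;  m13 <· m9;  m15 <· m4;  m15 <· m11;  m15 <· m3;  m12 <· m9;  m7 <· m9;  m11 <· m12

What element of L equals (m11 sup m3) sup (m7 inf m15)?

m11 ∨ m3 = m12
m7 ∧ m15 = m15
m12 ∨ m15 = m12

m12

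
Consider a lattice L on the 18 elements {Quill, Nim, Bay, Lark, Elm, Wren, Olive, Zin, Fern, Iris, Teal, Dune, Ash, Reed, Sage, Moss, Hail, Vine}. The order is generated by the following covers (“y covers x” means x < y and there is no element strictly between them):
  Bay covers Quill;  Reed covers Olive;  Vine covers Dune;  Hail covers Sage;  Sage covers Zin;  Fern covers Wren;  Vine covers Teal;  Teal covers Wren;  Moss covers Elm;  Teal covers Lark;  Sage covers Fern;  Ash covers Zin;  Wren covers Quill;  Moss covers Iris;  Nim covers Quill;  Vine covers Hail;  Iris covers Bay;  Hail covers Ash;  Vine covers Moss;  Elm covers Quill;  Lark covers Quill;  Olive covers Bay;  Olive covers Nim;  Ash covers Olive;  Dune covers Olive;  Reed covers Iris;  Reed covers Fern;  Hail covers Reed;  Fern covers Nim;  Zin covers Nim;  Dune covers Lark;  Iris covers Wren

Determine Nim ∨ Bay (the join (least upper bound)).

Common upper bounds of {Nim, Bay}: Ash, Dune, Hail, Olive, Reed, Vine.
The least among these is Olive.

Olive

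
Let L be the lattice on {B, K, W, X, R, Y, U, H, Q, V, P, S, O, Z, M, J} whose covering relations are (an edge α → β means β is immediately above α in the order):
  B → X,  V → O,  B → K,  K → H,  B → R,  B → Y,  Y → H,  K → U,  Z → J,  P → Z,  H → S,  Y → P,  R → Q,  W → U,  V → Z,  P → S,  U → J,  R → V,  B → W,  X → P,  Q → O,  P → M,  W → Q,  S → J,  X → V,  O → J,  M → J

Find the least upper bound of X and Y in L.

Common upper bounds of {X, Y}: J, M, P, S, Z.
The least among these is P.

P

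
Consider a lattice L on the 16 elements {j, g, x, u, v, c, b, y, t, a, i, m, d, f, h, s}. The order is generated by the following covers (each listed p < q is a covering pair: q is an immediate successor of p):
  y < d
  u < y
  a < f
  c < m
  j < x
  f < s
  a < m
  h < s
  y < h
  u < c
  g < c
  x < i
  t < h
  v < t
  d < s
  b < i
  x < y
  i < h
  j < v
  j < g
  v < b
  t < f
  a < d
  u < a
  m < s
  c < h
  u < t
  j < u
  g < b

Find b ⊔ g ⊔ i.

i

Common upper bounds of {b, g, i}: h, i, s.
The least among these is i.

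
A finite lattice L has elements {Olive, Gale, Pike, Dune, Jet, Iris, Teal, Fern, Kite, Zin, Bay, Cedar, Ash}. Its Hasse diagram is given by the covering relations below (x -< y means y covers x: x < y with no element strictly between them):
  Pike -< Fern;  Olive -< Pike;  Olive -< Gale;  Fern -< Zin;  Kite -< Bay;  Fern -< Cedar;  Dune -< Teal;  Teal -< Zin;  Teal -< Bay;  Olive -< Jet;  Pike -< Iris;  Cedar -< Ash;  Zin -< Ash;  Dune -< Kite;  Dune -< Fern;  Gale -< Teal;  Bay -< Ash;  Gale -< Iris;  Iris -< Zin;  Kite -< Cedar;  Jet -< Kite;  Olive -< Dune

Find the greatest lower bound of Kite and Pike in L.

Olive

Common lower bounds of {Kite, Pike}: Olive.
The greatest among these is Olive.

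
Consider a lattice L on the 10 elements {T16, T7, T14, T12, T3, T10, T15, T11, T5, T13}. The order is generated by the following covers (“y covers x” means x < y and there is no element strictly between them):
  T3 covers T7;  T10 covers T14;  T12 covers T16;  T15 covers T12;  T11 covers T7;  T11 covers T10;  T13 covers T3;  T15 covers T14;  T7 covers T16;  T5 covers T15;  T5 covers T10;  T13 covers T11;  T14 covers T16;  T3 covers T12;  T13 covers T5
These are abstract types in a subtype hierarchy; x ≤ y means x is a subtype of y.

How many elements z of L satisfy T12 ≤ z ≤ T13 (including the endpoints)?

5

The interval [T12, T13] = {T12, T13, T15, T3, T5}, which has 5 elements.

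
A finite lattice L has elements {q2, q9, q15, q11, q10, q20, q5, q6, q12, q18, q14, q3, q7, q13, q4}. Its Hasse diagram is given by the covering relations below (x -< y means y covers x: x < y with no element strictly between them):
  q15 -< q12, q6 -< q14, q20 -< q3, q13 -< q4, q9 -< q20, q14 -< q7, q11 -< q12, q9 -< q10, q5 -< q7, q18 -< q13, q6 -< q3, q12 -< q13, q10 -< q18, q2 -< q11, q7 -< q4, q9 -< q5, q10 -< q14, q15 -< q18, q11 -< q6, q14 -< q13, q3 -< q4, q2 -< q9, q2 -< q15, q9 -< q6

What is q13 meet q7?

Common lower bounds of {q13, q7}: q10, q11, q14, q2, q6, q9.
The greatest among these is q14.

q14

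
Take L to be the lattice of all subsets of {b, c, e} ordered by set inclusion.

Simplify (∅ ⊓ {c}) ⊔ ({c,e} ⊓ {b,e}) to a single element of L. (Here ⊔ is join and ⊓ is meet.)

∅ ∧ {c} = ∅
{c,e} ∧ {b,e} = {e}
∅ ∨ {e} = {e}

{e}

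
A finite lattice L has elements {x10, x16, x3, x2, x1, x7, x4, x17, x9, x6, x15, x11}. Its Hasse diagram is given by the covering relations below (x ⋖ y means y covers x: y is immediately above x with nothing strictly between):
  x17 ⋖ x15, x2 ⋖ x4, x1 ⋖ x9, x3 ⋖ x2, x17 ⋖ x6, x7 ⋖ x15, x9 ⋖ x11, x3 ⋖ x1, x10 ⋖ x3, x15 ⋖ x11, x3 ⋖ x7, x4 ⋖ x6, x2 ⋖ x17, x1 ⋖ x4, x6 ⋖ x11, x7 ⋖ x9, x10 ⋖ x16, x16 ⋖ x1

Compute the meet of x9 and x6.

x1

Common lower bounds of {x9, x6}: x1, x10, x16, x3.
The greatest among these is x1.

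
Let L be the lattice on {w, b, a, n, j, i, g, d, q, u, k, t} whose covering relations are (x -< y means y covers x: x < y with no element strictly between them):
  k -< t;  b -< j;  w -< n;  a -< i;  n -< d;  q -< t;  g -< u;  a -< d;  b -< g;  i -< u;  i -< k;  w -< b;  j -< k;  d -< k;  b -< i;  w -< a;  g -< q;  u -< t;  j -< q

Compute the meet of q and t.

q

Common lower bounds of {q, t}: b, g, j, q, w.
The greatest among these is q.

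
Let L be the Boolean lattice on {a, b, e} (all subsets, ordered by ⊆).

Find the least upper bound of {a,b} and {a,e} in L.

{a,b,e}

Under ⊆, join is union: {a,b} ∪ {a,e} = {a,b,e}.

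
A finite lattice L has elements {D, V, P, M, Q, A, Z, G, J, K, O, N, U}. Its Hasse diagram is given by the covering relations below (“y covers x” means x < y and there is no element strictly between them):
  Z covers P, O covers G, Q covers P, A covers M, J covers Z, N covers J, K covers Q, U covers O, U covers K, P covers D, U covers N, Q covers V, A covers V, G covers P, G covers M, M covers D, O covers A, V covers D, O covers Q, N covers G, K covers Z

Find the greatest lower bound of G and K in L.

P

Common lower bounds of {G, K}: D, P.
The greatest among these is P.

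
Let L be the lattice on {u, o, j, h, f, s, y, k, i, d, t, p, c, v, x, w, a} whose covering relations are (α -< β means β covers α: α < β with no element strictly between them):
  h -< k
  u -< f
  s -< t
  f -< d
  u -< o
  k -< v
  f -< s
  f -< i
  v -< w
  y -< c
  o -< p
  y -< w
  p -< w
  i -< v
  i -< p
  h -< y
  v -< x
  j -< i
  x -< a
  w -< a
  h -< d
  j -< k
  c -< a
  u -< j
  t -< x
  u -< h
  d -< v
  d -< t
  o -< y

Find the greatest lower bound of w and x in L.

v

Common lower bounds of {w, x}: d, f, h, i, j, k, u, v.
The greatest among these is v.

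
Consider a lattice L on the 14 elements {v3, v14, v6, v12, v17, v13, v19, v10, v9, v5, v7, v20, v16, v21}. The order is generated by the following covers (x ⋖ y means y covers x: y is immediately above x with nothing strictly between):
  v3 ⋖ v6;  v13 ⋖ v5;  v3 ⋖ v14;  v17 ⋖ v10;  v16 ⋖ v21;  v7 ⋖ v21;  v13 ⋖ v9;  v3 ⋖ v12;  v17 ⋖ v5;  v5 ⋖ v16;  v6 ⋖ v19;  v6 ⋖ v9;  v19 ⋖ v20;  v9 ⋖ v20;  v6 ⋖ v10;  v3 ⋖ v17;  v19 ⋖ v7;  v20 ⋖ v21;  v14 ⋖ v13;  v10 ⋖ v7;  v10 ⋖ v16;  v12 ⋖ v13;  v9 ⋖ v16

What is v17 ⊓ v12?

v3

Common lower bounds of {v17, v12}: v3.
The greatest among these is v3.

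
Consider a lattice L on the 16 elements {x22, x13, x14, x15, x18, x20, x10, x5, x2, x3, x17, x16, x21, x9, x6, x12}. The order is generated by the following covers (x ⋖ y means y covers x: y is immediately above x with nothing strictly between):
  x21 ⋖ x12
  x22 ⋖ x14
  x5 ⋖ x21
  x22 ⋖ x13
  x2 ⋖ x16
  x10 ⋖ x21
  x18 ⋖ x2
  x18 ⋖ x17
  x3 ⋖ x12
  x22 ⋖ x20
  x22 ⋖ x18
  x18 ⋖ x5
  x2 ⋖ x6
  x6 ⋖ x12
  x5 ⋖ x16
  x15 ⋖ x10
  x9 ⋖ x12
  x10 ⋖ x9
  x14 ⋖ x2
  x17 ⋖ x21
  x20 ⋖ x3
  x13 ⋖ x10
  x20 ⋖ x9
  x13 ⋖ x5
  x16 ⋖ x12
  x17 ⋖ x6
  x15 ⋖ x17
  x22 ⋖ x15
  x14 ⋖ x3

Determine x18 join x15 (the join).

Common upper bounds of {x18, x15}: x12, x17, x21, x6.
The least among these is x17.

x17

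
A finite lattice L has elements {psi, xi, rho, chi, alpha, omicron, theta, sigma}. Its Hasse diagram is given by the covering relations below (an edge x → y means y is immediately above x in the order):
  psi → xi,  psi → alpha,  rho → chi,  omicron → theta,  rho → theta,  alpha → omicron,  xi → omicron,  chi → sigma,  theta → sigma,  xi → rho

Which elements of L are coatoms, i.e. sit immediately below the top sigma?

The coatoms are exactly the elements covered by sigma: chi, theta.

chi, theta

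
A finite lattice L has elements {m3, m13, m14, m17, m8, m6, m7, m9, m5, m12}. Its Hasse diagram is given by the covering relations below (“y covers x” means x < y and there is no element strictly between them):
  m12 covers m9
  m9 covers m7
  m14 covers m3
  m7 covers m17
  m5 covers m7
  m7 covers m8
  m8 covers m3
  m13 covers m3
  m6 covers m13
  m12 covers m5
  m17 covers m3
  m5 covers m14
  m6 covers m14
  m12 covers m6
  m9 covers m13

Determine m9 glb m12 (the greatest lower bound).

m9

Common lower bounds of {m9, m12}: m13, m17, m3, m7, m8, m9.
The greatest among these is m9.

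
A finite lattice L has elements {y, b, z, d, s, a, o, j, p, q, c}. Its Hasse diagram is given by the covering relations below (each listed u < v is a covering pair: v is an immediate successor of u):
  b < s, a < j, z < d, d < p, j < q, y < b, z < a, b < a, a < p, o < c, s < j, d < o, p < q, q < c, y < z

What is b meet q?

Common lower bounds of {b, q}: b, y.
The greatest among these is b.

b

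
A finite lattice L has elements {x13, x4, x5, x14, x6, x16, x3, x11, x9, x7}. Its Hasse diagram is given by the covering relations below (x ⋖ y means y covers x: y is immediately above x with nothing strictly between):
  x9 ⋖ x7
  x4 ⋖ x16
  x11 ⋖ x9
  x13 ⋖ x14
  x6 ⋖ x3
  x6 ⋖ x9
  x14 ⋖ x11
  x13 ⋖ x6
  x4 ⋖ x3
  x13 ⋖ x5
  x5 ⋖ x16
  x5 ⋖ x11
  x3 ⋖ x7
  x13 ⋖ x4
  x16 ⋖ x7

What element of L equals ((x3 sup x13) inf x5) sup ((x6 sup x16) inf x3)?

x3

x3 ∨ x13 = x3
x3 ∧ x5 = x13
x6 ∨ x16 = x7
x7 ∧ x3 = x3
x13 ∨ x3 = x3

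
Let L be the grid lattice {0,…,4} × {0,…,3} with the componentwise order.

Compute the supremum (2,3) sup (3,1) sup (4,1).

Common upper bounds of {(2,3), (3,1), (4,1)}: (4,3).
The least among these is (4,3).

(4,3)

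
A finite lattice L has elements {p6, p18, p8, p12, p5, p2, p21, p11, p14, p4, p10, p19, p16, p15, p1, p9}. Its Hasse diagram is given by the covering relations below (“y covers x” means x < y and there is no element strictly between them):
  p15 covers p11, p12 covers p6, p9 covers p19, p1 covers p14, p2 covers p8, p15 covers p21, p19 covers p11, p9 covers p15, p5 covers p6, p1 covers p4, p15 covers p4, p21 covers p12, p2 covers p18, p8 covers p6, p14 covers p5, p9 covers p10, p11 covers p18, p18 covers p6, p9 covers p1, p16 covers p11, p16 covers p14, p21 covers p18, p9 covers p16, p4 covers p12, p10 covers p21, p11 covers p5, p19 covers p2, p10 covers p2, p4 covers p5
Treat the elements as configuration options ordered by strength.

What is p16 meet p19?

Common lower bounds of {p16, p19}: p11, p18, p5, p6.
The greatest among these is p11.

p11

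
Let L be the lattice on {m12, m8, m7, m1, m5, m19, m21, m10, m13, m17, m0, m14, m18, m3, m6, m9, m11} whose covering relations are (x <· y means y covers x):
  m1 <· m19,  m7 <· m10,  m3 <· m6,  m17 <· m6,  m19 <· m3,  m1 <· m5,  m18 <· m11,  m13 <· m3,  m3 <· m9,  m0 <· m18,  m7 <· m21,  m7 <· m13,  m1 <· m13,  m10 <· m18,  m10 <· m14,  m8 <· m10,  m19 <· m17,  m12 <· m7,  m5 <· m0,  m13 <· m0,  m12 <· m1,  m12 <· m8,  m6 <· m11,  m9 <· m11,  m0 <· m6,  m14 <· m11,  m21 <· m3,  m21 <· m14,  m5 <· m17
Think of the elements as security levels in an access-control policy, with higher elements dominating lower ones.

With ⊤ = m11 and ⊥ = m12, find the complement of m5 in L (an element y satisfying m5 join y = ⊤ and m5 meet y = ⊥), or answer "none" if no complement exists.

Need y with m5 ∨ y = m11 and m5 ∧ y = m12.
Checking each element gives: m14.

m14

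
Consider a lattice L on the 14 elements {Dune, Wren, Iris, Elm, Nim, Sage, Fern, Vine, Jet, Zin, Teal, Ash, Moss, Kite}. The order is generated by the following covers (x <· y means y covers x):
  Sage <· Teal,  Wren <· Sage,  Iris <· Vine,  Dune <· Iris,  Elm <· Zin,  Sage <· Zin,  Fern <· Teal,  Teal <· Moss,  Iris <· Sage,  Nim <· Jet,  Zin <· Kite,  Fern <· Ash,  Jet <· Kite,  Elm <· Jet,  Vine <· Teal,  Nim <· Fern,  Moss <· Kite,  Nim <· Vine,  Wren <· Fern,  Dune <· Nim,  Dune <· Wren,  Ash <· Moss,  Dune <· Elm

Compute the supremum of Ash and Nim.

Ash

Common upper bounds of {Ash, Nim}: Ash, Kite, Moss.
The least among these is Ash.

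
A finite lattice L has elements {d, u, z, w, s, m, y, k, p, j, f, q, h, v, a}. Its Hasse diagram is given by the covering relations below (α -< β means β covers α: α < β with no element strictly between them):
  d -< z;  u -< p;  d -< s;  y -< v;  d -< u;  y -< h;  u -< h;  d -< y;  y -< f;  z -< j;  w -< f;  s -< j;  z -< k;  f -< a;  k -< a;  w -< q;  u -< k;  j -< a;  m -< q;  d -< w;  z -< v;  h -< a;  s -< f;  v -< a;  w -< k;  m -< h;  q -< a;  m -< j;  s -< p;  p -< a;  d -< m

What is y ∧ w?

d

Common lower bounds of {y, w}: d.
The greatest among these is d.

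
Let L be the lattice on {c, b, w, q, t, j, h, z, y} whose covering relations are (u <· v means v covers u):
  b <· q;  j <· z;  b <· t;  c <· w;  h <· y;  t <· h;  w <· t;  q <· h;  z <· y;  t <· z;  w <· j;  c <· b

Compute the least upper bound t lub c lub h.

h

Common upper bounds of {t, c, h}: h, y.
The least among these is h.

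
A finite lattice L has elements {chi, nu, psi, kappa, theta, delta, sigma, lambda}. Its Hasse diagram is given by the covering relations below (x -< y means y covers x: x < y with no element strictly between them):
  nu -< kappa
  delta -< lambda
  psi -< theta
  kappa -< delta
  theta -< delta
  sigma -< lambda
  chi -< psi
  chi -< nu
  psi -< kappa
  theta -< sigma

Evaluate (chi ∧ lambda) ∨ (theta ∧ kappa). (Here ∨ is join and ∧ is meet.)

chi ∧ lambda = chi
theta ∧ kappa = psi
chi ∨ psi = psi

psi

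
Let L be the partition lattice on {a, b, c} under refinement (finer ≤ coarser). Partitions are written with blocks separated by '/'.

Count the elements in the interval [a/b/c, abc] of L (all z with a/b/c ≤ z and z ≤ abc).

The interval [a/b/c, abc] = {a/b/c, a/bc, ab/c, abc, ac/b}, which has 5 elements.

5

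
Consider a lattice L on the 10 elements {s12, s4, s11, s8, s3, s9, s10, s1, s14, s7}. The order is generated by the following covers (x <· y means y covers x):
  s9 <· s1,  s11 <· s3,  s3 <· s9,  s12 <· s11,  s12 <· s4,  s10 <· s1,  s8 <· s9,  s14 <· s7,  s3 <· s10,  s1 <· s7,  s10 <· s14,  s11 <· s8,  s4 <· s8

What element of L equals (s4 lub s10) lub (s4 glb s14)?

s1

s4 ∨ s10 = s1
s4 ∧ s14 = s12
s1 ∨ s12 = s1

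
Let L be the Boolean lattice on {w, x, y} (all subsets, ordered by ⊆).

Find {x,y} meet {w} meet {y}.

Under ⊆, meet is intersection: {x,y} ∩ {w} ∩ {y} = ∅.

∅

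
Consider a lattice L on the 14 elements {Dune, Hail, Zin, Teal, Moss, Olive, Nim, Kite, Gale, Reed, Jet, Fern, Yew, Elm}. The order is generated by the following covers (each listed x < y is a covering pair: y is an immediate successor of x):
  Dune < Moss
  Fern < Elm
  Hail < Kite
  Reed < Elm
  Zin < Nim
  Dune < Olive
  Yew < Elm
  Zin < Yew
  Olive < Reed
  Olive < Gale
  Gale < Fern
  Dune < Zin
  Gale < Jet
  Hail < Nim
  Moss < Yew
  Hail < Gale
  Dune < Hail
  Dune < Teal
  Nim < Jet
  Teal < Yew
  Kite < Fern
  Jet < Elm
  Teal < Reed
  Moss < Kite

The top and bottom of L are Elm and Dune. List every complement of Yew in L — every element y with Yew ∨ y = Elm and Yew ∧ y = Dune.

Gale, Hail, Olive

Need y with Yew ∨ y = Elm and Yew ∧ y = Dune.
Checking each element gives: Gale, Hail, Olive.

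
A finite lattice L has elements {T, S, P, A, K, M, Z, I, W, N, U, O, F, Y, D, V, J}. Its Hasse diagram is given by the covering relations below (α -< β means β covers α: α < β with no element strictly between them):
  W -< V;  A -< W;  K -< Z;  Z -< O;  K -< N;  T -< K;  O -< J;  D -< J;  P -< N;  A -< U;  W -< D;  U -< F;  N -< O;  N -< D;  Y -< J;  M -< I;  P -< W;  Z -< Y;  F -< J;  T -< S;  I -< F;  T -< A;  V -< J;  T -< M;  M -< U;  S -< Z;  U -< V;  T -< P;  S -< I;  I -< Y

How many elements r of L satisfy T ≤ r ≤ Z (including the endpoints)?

The interval [T, Z] = {K, S, T, Z}, which has 4 elements.

4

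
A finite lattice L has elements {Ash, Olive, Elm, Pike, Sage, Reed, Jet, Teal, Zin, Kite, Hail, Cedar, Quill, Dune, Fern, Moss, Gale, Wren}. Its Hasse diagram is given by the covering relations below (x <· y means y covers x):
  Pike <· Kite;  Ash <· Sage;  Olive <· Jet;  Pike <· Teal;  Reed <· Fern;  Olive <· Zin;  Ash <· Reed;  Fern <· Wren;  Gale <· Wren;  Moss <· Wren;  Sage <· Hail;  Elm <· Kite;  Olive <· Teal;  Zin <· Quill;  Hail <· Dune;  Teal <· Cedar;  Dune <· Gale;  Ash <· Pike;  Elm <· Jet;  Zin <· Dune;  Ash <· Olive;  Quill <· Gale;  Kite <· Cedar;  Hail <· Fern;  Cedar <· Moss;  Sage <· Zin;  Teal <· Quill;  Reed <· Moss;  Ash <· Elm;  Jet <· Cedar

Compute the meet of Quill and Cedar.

Teal

Common lower bounds of {Quill, Cedar}: Ash, Olive, Pike, Teal.
The greatest among these is Teal.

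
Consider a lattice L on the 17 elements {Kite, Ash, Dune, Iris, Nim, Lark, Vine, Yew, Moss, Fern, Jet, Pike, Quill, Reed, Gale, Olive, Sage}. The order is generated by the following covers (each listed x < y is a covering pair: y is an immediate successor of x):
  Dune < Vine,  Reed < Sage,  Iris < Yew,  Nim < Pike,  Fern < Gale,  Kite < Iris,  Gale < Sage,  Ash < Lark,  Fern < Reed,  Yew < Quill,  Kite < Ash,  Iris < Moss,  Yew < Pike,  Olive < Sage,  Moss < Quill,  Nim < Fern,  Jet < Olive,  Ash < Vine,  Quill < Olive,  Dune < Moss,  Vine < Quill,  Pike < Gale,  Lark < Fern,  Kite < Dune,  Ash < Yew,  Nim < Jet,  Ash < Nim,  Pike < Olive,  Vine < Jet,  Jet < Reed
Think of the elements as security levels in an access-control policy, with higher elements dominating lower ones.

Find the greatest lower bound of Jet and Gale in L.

Common lower bounds of {Jet, Gale}: Ash, Kite, Nim.
The greatest among these is Nim.

Nim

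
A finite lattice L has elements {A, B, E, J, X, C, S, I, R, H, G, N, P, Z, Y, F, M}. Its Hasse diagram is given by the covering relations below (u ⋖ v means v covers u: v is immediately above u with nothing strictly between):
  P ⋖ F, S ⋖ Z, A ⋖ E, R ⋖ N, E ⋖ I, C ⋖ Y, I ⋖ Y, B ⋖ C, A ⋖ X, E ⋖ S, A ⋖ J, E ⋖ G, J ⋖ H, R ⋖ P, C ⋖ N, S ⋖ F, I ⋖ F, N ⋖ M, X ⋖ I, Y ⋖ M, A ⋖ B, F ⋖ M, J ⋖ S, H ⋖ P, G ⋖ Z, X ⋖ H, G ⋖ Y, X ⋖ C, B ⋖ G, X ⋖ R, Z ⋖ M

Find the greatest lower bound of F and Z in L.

S

Common lower bounds of {F, Z}: A, E, J, S.
The greatest among these is S.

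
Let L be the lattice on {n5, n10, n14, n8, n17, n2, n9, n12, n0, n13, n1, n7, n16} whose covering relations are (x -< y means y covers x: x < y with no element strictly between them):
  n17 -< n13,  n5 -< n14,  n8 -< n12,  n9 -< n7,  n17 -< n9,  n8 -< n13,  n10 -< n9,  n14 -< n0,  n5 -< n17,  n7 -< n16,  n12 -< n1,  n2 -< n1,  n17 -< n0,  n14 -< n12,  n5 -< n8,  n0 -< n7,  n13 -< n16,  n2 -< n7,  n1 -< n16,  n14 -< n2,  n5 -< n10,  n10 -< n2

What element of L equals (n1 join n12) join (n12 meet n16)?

n1

n1 ∨ n12 = n1
n12 ∧ n16 = n12
n1 ∨ n12 = n1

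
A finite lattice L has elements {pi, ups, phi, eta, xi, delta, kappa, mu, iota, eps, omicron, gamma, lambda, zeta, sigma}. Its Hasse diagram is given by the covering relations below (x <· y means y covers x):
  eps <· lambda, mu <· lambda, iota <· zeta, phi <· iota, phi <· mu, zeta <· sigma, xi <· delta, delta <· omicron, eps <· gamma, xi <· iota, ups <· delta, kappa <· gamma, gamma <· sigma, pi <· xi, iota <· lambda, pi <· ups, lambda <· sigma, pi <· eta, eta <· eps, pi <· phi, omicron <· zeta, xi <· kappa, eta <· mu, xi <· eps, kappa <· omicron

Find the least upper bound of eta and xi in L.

Common upper bounds of {eta, xi}: eps, gamma, lambda, sigma.
The least among these is eps.

eps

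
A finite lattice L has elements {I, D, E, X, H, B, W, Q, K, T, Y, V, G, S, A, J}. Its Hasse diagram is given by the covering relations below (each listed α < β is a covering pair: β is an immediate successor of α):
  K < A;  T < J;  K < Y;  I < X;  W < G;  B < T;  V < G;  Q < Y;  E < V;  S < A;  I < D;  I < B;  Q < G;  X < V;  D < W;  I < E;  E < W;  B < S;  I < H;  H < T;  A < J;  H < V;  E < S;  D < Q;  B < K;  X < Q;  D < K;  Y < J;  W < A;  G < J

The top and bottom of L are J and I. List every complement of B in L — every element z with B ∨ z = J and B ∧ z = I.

G, V

Need z with B ∨ z = J and B ∧ z = I.
Checking each element gives: G, V.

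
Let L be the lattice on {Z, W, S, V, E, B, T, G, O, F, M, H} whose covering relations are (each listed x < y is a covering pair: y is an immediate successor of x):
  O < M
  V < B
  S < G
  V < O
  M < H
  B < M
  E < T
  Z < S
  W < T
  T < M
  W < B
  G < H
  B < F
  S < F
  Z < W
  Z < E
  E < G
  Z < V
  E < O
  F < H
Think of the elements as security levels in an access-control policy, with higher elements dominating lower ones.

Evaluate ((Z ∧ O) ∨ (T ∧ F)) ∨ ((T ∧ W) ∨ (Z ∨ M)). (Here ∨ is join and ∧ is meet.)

Z ∧ O = Z
T ∧ F = W
Z ∨ W = W
T ∧ W = W
Z ∨ M = M
W ∨ M = M
W ∨ M = M

M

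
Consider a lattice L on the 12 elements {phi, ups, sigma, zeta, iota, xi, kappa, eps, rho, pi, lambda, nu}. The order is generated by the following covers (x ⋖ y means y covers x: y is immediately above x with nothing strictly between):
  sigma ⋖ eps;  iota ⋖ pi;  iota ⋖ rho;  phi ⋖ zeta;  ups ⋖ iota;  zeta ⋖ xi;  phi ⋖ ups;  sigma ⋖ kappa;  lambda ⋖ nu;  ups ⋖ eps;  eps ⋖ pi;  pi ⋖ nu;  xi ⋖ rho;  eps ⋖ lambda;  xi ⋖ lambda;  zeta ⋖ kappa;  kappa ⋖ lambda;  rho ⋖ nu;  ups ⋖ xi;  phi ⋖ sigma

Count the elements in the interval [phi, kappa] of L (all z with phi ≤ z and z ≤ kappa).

4

The interval [phi, kappa] = {kappa, phi, sigma, zeta}, which has 4 elements.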